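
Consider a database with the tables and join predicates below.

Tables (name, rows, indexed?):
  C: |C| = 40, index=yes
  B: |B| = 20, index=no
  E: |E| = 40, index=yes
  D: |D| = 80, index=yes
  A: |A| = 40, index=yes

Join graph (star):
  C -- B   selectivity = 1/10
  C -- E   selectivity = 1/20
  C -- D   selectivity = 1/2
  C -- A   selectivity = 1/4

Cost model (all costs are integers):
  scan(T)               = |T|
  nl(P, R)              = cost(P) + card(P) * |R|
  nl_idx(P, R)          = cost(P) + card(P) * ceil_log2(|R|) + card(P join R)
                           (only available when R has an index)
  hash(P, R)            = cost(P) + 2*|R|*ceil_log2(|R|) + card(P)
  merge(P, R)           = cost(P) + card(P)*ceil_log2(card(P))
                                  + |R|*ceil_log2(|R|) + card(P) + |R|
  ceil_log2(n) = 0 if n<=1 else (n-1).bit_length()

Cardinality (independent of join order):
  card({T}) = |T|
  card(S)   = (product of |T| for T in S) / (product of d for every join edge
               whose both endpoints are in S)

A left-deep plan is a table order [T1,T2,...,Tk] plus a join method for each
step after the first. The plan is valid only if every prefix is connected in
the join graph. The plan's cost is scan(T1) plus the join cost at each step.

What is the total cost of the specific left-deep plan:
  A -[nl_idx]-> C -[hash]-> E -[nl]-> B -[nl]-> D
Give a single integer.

step 1: scan A: cost=40, card=40
step 2: join C via nl_idx
    card(P join C) = 40*40/(4) = 400
    cost = 40 + 40*6 + 400 = 680
step 3: join E via hash
    card(P join E) = 400*40/(20) = 800
    cost = 680 + 2*40*6 + 400 = 1560
step 4: join B via nl
    card(P join B) = 800*20/(10) = 1600
    cost = 1560 + 800*20 = 17560
step 5: join D via nl
    card(P join D) = 1600*80/(2) = 64000
    cost = 17560 + 1600*80 = 145560

145560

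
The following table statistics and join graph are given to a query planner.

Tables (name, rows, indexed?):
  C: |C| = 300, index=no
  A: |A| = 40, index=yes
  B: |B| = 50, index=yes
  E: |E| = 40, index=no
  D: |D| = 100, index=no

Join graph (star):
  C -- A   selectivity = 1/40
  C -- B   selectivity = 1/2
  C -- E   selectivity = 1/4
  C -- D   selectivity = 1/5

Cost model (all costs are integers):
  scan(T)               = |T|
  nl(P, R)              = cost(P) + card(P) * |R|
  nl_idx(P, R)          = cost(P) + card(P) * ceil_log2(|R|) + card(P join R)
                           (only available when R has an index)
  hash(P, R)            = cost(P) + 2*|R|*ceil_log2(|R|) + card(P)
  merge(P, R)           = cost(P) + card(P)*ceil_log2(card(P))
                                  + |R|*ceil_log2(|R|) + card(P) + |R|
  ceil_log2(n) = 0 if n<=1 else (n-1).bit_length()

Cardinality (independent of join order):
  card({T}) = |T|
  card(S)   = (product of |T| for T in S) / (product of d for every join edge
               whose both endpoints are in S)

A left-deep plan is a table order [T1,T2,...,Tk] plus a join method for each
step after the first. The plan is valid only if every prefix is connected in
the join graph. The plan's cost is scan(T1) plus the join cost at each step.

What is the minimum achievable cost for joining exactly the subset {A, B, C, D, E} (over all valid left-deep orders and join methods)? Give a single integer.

Selinger DP over subsets of {A,B,C,D,E}:
  {C}: scan cost=300, card=300
  {A}: scan cost=40, card=40
  {B}: scan cost=50, card=50
  {E}: scan cost=40, card=40
  {D}: scan cost=100, card=100
  {AC}: card=300; try (A,hash)→1080, (A,nl_idx)→2400, (C,merge)→3320, (A,merge)→3580, (C,hash)→5480, (C,nl)→12040 …(+1); best=1080 via (A,hash)
  {BC}: card=7500; try (B,hash)→1200, (C,merge)→3400, (B,merge)→3650, (C,hash)→5500, (B,nl_idx)→9600, (C,nl)→15050 …(+1); best=1200 via (B,hash)
  {CE}: card=3000; try (E,hash)→1080, (C,merge)→3320, (E,merge)→3580, (C,hash)→5480, (C,nl)→12040, (E,nl)→12300; best=1080 via (E,hash)
  {CD}: card=6000; try (D,hash)→2000, (C,merge)→3900, (D,merge)→4100, (C,hash)→5600, (C,nl)→30100, (D,nl)→30300; best=2000 via (D,hash)
  {ABC}: card=7500; try (B,hash)→1980, (B,merge)→4430, (A,hash)→9180, (B,nl_idx)→10380, (B,nl)→16080, (A,nl_idx)→53700 …(+2); best=1980 via (B,hash)
  {ACE}: card=3000; try (E,hash)→1860, (E,merge)→4360, (A,hash)→4560, (E,nl)→13080, (A,nl_idx)→22080, (A,merge)→40360 …(+1); best=1860 via (E,hash)
  {ACD}: card=6000; try (D,hash)→2780, (D,merge)→4880, (A,hash)→8480, (D,nl)→31080, (A,nl_idx)→44000, (A,merge)→86280 …(+1); best=2780 via (D,hash)
  {BCE}: card=75000; try (B,hash)→4680, (E,hash)→9180, (B,merge)→40430, (B,nl_idx)→94080, (E,merge)→106480, (B,nl)→151080 …(+1); best=4680 via (B,hash)
  {BCD}: card=150000; try (B,hash)→8600, (D,hash)→10100, (B,merge)→86350, (D,merge)→107000, (B,nl_idx)→188000, (B,nl)→302000 …(+1); best=8600 via (B,hash)
  {CDE}: card=60000; try (D,hash)→5480, (E,hash)→8480, (D,merge)→40880, (E,merge)→86280, (E,nl)→242000, (D,nl)→301080; best=5480 via (D,hash)
  {ABCE}: card=75000; try (B,hash)→5460, (E,hash)→9960, (B,merge)→41210, (A,hash)→80160, (B,nl_idx)→94860, (E,merge)→107260 …(+5); best=5460 via (B,hash)
  {ABCD}: card=150000; try (B,hash)→9380, (D,hash)→10880, (B,merge)→87130, (D,merge)→107780, (A,hash)→159080, (B,nl_idx)→188780 …(+5); best=9380 via (B,hash)
  {ACDE}: card=60000; try (D,hash)→6260, (E,hash)→9260, (D,merge)→41660, (A,hash)→65960, (E,merge)→87060, (E,nl)→242780 …(+4); best=6260 via (D,hash)
  {BCDE}: card=1500000; try (B,hash)→66080, (D,hash)→81080, (E,hash)→159080, (B,merge)→1025830, (D,merge)→1355480, (B,nl_idx)→1865480 …(+4); best=66080 via (B,hash)
  {ABCDE}: card=1500000; try (B,hash)→66860, (D,hash)→81860, (E,hash)→159860, (B,merge)→1026610, (D,merge)→1356260, (A,hash)→1566560 …(+8); best=66860 via (B,hash)

66860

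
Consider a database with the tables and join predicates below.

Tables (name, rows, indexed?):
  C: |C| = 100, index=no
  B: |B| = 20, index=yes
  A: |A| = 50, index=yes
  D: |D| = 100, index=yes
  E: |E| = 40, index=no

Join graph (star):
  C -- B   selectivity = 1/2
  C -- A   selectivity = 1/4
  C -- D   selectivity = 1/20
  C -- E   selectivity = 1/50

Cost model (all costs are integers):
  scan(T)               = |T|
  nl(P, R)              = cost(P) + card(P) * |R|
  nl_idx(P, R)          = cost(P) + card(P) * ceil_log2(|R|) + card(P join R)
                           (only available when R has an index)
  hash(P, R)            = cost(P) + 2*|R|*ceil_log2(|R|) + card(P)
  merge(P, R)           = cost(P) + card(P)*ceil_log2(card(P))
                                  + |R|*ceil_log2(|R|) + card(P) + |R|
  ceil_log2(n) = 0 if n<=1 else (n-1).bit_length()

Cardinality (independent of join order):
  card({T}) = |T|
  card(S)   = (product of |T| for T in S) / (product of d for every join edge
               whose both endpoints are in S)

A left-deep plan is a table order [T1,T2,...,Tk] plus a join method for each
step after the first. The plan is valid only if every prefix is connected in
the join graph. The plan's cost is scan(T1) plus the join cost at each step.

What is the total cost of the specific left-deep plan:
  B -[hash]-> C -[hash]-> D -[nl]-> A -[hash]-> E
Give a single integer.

step 1: scan B: cost=20, card=20
step 2: join C via hash
    card(P join C) = 20*100/(2) = 1000
    cost = 20 + 2*100*7 + 20 = 1440
step 3: join D via hash
    card(P join D) = 1000*100/(20) = 5000
    cost = 1440 + 2*100*7 + 1000 = 3840
step 4: join A via nl
    card(P join A) = 5000*50/(4) = 62500
    cost = 3840 + 5000*50 = 253840
step 5: join E via hash
    card(P join E) = 62500*40/(50) = 50000
    cost = 253840 + 2*40*6 + 62500 = 316820

316820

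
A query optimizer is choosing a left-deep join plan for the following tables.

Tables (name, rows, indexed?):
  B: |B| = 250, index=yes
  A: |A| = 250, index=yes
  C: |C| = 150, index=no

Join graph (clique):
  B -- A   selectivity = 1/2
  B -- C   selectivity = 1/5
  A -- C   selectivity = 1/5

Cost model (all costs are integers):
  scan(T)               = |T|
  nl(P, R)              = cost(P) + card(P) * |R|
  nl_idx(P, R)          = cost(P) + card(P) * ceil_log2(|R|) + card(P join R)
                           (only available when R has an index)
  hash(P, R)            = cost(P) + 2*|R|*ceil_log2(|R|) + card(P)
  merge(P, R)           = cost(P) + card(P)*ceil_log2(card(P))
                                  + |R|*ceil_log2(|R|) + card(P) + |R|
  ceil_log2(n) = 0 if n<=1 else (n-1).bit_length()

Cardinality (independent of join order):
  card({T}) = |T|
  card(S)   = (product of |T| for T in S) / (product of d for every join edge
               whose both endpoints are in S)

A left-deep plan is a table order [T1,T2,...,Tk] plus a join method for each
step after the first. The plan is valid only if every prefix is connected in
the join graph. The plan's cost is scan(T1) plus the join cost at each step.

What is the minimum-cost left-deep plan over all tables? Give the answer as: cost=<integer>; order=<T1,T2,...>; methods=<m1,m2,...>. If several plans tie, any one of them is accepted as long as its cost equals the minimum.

cost=14400; order=A,C,B; methods=hash,hash

Selinger DP (subsets sized 1..n):
  {B}: scan cost=250, card=250
  {A}: scan cost=250, card=250
  {C}: scan cost=150, card=150
  {AB}: card=31250; try (B,hash)→4500, (A,hash)→4500, (B,merge)→4750, (A,merge)→4750, (B,nl_idx)→33500, (A,nl_idx)→33500 …(+2); best=4500 via (B,hash)
  {BC}: card=7500; try (C,hash)→2900, (B,merge)→3750, (C,merge)→3850, (B,hash)→4300, (B,nl_idx)→8850, (B,nl)→37650 …(+1); best=2900 via (C,hash)
  {AC}: card=7500; try (C,hash)→2900, (A,merge)→3750, (C,merge)→3850, (A,hash)→4300, (A,nl_idx)→8850, (A,nl)→37650 …(+1); best=2900 via (C,hash)
  {ABC}: card=187500; try (B,hash)→14400, (A,hash)→14400, (C,hash)→38150, (B,merge)→110150, (A,merge)→110150, (B,nl_idx)→250400 …(+5); best=14400 via (B,hash)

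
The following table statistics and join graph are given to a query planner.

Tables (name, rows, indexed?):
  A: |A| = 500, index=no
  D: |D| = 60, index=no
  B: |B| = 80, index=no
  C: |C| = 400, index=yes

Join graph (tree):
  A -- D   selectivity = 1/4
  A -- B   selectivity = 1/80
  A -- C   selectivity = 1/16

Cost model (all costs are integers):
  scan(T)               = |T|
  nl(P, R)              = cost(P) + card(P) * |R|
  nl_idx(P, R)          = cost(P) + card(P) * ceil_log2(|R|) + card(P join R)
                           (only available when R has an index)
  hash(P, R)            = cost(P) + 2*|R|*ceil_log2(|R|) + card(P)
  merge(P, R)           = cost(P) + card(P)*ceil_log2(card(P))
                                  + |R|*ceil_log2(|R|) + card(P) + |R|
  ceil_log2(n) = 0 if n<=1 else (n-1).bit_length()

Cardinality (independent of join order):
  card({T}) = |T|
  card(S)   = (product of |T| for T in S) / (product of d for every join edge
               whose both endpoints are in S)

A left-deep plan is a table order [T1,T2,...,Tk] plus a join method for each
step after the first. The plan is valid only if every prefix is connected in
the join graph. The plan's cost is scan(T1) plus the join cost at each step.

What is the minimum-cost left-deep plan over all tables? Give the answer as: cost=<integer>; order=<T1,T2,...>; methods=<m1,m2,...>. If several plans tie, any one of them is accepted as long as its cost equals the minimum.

cost=18040; order=A,B,D,C; methods=hash,hash,hash

Selinger DP (subsets sized 1..n):
  {A}: scan cost=500, card=500
  {D}: scan cost=60, card=60
  {B}: scan cost=80, card=80
  {C}: scan cost=400, card=400
  {AD}: card=7500; try (D,hash)→1720, (A,merge)→5480, (D,merge)→5920, (A,hash)→9120, (A,nl)→30060, (D,nl)→30500; best=1720 via (D,hash)
  {AB}: card=500; try (B,hash)→2120, (A,merge)→5720, (B,merge)→6140, (A,hash)→9160, (A,nl)→40080, (B,nl)→40500; best=2120 via (B,hash)
  {AC}: card=12500; try (C,hash)→8200, (A,merge)→9400, (C,merge)→9500, (A,hash)→9800, (C,nl_idx)→17500, (A,nl)→200400 …(+1); best=8200 via (C,hash)
  {ABD}: card=7500; try (D,hash)→3340, (D,merge)→7540, (B,hash)→10340, (D,nl)→32120, (B,merge)→107360, (B,nl)→601720; best=3340 via (D,hash)
  {ACD}: card=187500; try (C,hash)→16420, (D,hash)→21420, (C,merge)→110720, (D,merge)→196120, (C,nl_idx)→256720, (D,nl)→758200 …(+1); best=16420 via (C,hash)
  {ABC}: card=12500; try (C,hash)→9820, (C,merge)→11120, (C,nl_idx)→19120, (B,hash)→21820, (B,merge)→196340, (C,nl)→202120 …(+1); best=9820 via (C,hash)
  {ABCD}: card=187500; try (C,hash)→18040, (D,hash)→23040, (C,merge)→112340, (D,merge)→197740, (B,hash)→205040, (C,nl_idx)→258340 …(+4); best=18040 via (C,hash)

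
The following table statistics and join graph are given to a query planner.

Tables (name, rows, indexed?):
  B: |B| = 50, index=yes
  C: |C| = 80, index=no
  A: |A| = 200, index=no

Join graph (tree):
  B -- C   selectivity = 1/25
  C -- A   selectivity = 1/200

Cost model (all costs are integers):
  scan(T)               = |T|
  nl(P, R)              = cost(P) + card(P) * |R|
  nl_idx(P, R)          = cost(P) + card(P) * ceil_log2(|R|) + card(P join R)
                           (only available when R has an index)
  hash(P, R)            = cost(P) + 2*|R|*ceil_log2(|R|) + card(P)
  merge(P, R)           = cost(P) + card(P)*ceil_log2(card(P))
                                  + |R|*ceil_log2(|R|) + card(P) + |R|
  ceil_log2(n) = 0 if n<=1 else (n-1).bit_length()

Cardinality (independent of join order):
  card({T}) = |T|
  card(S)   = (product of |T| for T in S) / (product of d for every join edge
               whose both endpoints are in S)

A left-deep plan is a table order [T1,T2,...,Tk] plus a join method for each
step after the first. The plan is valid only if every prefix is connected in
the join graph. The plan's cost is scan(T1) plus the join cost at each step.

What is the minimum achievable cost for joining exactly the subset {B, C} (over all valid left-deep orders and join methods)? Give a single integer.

Selinger DP over subsets of {B,C}:
  {B}: scan cost=50, card=50
  {C}: scan cost=80, card=80
  {BC}: card=160; try (B,nl_idx)→720, (B,hash)→760, (C,merge)→1040, (B,merge)→1070, (C,hash)→1220, (C,nl)→4050 …(+1); best=720 via (B,nl_idx)

720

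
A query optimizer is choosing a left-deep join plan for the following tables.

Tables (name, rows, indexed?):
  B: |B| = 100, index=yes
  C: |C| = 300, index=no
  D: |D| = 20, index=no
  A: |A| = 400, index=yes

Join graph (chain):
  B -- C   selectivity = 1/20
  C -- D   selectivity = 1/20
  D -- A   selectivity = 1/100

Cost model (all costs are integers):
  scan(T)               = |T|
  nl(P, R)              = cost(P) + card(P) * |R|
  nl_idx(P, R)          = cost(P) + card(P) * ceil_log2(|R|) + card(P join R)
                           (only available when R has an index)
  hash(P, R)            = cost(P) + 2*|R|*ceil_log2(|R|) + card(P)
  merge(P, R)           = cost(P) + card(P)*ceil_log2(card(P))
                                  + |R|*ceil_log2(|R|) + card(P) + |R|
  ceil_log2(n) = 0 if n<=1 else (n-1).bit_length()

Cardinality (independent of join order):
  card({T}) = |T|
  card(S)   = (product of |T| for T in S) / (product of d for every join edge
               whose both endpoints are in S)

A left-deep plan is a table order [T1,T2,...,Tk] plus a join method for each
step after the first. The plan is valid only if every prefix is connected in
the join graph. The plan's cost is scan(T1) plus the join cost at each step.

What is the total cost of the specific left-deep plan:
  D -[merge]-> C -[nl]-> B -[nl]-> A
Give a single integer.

step 1: scan D: cost=20, card=20
step 2: join C via merge
    card(P join C) = 20*300/(20) = 300
    cost = 20 + 20*5 + 300*9 + 20 + 300 = 3140
step 3: join B via nl
    card(P join B) = 300*100/(20) = 1500
    cost = 3140 + 300*100 = 33140
step 4: join A via nl
    card(P join A) = 1500*400/(100) = 6000
    cost = 33140 + 1500*400 = 633140

633140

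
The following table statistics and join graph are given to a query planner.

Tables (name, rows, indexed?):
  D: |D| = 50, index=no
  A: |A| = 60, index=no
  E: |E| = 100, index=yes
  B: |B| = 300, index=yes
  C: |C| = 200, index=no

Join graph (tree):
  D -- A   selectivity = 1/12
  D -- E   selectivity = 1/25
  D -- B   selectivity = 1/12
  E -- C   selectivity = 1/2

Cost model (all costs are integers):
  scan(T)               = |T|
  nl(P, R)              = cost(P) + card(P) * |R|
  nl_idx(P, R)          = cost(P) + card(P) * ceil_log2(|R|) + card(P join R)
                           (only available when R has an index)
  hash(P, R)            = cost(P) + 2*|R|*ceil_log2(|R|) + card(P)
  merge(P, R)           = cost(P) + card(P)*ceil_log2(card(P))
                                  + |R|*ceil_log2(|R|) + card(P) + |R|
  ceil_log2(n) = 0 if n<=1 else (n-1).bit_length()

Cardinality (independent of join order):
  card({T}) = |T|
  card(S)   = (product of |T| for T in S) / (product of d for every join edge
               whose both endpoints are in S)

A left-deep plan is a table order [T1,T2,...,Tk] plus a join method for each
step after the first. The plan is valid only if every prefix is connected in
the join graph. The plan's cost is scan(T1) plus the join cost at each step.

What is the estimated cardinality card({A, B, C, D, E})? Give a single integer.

Tables in S: A(60), B(300), C(200), D(50), E(100)
Edges inside S: D-A(d=12), D-E(d=25), D-B(d=12), E-C(d=2)
numerator = 60 * 300 * 200 * 50 * 100 = 18000000000
denominator = 12 * 25 * 12 * 2 = 7200
card(S) = 18000000000 / 7200 = 2500000

2500000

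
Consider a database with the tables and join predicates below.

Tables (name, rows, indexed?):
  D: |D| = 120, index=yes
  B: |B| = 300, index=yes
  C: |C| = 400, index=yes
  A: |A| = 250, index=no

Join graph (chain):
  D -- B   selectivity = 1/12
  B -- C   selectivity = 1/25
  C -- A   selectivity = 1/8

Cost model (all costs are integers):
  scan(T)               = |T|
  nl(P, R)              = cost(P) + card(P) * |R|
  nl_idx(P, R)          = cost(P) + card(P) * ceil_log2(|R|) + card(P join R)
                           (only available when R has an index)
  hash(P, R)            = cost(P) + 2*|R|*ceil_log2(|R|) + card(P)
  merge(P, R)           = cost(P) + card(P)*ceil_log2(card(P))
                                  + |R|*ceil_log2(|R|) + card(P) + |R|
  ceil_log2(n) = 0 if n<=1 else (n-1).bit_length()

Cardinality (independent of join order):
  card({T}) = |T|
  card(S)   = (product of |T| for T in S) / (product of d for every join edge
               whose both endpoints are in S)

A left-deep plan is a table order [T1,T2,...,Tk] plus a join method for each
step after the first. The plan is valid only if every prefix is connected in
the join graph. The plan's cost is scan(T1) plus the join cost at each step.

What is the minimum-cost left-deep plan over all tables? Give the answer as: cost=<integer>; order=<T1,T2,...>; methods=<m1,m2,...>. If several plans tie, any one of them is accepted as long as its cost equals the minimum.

cost=64480; order=B,D,C,A; methods=hash,hash,hash

Selinger DP (subsets sized 1..n):
  {D}: scan cost=120, card=120
  {B}: scan cost=300, card=300
  {C}: scan cost=400, card=400
  {A}: scan cost=250, card=250
  {BD}: card=3000; try (D,hash)→2280, (B,merge)→4080, (B,nl_idx)→4200, (D,merge)→4260, (D,nl_idx)→5400, (B,hash)→5640 …(+2); best=2280 via (D,hash)
  {BC}: card=4800; try (B,hash)→6200, (C,merge)→7300, (B,merge)→7400, (C,hash)→7800, (C,nl_idx)→7800, (B,nl_idx)→8800 …(+2); best=6200 via (B,hash)
  {AC}: card=12500; try (A,hash)→4800, (C,merge)→6500, (A,merge)→6650, (C,hash)→7700, (C,nl_idx)→15000, (C,nl)→100250 …(+1); best=4800 via (A,hash)
  {BCD}: card=48000; try (C,hash)→12480, (D,hash)→12680, (C,merge)→45280, (D,merge)→74360, (C,nl_idx)→77280, (D,nl_idx)→87800 …(+2); best=12480 via (C,hash)
  {ABC}: card=150000; try (A,hash)→15000, (B,hash)→22700, (A,merge)→75650, (B,merge)→195300, (B,nl_idx)→267300, (A,nl)→1206200 …(+1); best=15000 via (A,hash)
  {ABCD}: card=1500000; try (A,hash)→64480, (D,hash)→166680, (A,merge)→830730, (D,nl_idx)→2565000, (D,merge)→2865960, (A,nl)→12012480 …(+1); best=64480 via (A,hash)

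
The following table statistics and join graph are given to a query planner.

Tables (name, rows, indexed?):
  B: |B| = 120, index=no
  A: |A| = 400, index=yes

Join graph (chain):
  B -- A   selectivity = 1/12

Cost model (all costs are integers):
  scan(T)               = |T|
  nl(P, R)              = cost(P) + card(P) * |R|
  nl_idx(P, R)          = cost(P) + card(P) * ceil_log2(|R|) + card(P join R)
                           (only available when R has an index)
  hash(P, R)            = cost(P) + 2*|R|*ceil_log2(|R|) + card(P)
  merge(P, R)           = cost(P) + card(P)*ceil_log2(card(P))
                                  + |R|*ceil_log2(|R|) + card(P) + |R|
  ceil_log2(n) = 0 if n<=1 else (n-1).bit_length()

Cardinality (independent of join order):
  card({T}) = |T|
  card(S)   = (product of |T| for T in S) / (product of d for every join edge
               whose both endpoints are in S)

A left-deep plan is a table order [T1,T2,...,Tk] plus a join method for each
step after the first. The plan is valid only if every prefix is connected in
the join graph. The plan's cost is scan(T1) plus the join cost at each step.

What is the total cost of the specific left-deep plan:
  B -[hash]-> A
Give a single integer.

7440

step 1: scan B: cost=120, card=120
step 2: join A via hash
    card(P join A) = 120*400/(12) = 4000
    cost = 120 + 2*400*9 + 120 = 7440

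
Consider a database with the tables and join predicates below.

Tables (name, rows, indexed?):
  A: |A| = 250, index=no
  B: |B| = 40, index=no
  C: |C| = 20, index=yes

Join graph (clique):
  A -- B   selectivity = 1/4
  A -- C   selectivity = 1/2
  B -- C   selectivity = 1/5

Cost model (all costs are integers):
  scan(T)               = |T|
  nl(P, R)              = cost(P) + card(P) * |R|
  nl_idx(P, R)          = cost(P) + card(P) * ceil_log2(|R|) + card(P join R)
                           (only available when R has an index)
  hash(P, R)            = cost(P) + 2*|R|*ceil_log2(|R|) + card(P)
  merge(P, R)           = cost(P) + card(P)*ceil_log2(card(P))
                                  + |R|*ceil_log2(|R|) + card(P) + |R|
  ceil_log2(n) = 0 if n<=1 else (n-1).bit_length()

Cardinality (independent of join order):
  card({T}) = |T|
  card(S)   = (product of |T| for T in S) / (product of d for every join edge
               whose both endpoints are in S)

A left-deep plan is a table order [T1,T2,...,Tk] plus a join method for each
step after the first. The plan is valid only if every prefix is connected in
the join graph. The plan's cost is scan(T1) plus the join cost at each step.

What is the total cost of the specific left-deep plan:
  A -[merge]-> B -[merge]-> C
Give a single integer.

35400

step 1: scan A: cost=250, card=250
step 2: join B via merge
    card(P join B) = 250*40/(4) = 2500
    cost = 250 + 250*8 + 40*6 + 250 + 40 = 2780
step 3: join C via merge
    card(P join C) = 2500*20/(2*5) = 5000
    cost = 2780 + 2500*12 + 20*5 + 2500 + 20 = 35400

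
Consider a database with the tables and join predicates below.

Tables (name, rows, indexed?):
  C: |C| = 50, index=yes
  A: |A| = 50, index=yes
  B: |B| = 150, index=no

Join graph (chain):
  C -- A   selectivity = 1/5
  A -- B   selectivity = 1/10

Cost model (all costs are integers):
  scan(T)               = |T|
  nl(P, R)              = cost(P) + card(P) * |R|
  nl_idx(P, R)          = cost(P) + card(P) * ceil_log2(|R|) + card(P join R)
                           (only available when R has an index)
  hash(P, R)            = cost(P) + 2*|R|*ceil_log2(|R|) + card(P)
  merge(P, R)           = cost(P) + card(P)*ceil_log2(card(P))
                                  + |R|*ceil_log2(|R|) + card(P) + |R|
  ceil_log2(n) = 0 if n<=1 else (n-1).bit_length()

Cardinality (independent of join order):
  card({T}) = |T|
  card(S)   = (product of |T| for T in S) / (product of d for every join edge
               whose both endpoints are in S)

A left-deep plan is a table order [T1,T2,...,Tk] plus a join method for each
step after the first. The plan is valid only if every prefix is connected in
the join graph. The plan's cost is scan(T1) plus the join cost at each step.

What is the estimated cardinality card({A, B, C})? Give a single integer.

7500

Tables in S: A(50), B(150), C(50)
Edges inside S: C-A(d=5), A-B(d=10)
numerator = 50 * 150 * 50 = 375000
denominator = 5 * 10 = 50
card(S) = 375000 / 50 = 7500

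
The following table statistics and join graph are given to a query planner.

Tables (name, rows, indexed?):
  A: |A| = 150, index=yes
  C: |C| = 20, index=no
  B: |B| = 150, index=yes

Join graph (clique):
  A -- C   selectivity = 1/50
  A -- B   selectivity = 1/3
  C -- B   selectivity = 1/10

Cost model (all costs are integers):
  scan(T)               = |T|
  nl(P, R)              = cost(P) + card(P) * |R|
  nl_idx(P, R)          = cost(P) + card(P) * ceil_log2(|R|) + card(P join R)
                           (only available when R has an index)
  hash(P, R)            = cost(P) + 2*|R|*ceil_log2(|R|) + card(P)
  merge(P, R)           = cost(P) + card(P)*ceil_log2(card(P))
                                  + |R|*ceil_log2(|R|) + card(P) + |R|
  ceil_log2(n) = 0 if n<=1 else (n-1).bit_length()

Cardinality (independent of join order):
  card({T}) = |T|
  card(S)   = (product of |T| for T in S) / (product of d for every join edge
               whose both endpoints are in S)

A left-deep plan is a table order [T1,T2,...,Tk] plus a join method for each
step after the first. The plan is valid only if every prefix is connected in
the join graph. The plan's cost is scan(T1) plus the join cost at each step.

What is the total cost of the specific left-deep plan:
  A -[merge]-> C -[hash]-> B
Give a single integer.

4080

step 1: scan A: cost=150, card=150
step 2: join C via merge
    card(P join C) = 150*20/(50) = 60
    cost = 150 + 150*8 + 20*5 + 150 + 20 = 1620
step 3: join B via hash
    card(P join B) = 60*150/(3*10) = 300
    cost = 1620 + 2*150*8 + 60 = 4080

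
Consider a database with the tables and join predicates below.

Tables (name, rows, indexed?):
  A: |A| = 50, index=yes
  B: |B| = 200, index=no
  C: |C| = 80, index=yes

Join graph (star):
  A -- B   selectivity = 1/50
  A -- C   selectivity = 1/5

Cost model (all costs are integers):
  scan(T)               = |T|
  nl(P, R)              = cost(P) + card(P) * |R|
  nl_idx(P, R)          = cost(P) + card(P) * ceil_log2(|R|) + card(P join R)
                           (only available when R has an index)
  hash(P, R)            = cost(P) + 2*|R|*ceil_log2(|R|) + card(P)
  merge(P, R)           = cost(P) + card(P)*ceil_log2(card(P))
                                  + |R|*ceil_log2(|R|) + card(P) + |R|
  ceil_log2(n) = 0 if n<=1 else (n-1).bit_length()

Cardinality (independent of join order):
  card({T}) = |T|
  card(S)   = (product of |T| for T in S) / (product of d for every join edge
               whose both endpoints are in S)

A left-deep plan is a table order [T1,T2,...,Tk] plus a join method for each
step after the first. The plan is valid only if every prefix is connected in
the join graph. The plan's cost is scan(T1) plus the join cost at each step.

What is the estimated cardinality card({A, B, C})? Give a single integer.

3200

Tables in S: A(50), B(200), C(80)
Edges inside S: A-B(d=50), A-C(d=5)
numerator = 50 * 200 * 80 = 800000
denominator = 50 * 5 = 250
card(S) = 800000 / 250 = 3200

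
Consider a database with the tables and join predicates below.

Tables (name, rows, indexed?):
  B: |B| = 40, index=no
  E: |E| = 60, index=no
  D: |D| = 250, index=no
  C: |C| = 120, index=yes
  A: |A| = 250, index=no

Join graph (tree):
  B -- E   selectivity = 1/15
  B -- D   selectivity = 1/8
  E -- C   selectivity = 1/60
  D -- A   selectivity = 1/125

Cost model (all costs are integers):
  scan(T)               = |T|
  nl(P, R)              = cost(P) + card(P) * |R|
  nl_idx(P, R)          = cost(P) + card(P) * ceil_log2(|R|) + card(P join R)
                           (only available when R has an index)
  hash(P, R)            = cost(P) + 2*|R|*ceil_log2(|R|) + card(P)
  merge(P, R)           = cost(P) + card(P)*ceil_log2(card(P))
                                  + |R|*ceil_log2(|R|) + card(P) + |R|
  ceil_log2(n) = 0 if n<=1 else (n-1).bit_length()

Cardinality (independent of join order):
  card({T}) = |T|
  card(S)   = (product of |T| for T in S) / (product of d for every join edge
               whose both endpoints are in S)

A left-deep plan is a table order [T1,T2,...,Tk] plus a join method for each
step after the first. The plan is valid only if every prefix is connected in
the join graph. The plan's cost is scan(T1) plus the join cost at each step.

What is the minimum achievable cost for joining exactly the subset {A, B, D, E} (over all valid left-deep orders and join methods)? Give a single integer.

Selinger DP over subsets of {A,B,D,E}:
  {B}: scan cost=40, card=40
  {E}: scan cost=60, card=60
  {D}: scan cost=250, card=250
  {A}: scan cost=250, card=250
  {BE}: card=160; try (B,hash)→600, (E,merge)→740, (B,merge)→760, (E,hash)→800, (E,nl)→2440, (B,nl)→2460; best=600 via (B,hash)
  {BD}: card=1250; try (B,hash)→980, (D,merge)→2570, (B,merge)→2780, (D,hash)→4080, (D,nl)→10040, (B,nl)→10250; best=980 via (B,hash)
  {AD}: card=500; try (D,hash)→4500, (A,hash)→4500, (D,merge)→4750, (A,merge)→4750, (D,nl)→62750, (A,nl)→62750; best=4500 via (D,hash)
  {BDE}: card=5000; try (E,hash)→2950, (D,merge)→4290, (D,hash)→4760, (E,merge)→16400, (D,nl)→40600, (E,nl)→75980; best=2950 via (E,hash)
  {ABD}: card=2500; try (B,hash)→5480, (A,hash)→6230, (B,merge)→9780, (A,merge)→18230, (B,nl)→24500, (A,nl)→313480; best=5480 via (B,hash)
  {ABDE}: card=10000; try (E,hash)→8700, (A,hash)→11950, (E,merge)→38400, (A,merge)→75200, (E,nl)→155480, (A,nl)→1252950; best=8700 via (E,hash)

8700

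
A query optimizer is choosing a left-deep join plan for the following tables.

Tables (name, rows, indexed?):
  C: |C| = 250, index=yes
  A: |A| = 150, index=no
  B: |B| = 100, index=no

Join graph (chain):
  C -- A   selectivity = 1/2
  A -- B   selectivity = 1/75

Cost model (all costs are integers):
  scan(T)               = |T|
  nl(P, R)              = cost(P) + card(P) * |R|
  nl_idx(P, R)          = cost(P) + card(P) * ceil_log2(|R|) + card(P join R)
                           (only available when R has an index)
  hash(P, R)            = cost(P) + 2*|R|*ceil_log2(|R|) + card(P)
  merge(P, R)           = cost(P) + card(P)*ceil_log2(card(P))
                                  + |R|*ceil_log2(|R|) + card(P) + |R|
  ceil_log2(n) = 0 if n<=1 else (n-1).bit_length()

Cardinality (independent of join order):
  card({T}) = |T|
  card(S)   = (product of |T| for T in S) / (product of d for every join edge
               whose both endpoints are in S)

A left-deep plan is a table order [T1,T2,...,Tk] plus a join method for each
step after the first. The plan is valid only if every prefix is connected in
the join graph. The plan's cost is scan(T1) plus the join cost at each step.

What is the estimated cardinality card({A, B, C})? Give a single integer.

Tables in S: A(150), B(100), C(250)
Edges inside S: C-A(d=2), A-B(d=75)
numerator = 150 * 100 * 250 = 3750000
denominator = 2 * 75 = 150
card(S) = 3750000 / 150 = 25000

25000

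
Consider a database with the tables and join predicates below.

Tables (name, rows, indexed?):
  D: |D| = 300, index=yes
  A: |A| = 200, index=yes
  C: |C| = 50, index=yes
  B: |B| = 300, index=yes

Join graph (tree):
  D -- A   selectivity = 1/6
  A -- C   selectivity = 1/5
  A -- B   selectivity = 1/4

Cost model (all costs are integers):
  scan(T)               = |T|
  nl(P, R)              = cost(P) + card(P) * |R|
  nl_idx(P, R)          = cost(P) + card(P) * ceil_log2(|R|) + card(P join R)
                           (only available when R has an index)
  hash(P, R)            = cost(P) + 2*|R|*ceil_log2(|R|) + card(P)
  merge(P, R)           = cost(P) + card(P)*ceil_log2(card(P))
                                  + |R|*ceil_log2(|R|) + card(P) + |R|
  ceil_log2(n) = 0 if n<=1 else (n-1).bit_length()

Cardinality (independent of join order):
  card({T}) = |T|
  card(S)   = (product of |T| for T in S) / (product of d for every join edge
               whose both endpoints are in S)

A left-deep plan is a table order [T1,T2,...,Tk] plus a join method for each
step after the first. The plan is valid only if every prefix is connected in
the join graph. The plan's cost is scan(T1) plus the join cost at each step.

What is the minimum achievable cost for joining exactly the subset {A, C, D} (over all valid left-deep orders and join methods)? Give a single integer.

8400

Selinger DP over subsets of {A,C,D}:
  {D}: scan cost=300, card=300
  {A}: scan cost=200, card=200
  {C}: scan cost=50, card=50
  {AD}: card=10000; try (A,hash)→3800, (D,merge)→5000, (A,merge)→5100, (D,hash)→5800, (D,nl_idx)→12000, (A,nl_idx)→12700 …(+2); best=3800 via (A,hash)
  {AC}: card=2000; try (C,hash)→1000, (A,merge)→2200, (C,merge)→2350, (A,nl_idx)→2450, (A,hash)→3300, (C,nl_idx)→3400 …(+2); best=1000 via (C,hash)
  {ACD}: card=100000; try (D,hash)→8400, (C,hash)→14400, (D,merge)→28000, (D,nl_idx)→119000, (C,merge)→154150, (C,nl_idx)→163800 …(+2); best=8400 via (D,hash)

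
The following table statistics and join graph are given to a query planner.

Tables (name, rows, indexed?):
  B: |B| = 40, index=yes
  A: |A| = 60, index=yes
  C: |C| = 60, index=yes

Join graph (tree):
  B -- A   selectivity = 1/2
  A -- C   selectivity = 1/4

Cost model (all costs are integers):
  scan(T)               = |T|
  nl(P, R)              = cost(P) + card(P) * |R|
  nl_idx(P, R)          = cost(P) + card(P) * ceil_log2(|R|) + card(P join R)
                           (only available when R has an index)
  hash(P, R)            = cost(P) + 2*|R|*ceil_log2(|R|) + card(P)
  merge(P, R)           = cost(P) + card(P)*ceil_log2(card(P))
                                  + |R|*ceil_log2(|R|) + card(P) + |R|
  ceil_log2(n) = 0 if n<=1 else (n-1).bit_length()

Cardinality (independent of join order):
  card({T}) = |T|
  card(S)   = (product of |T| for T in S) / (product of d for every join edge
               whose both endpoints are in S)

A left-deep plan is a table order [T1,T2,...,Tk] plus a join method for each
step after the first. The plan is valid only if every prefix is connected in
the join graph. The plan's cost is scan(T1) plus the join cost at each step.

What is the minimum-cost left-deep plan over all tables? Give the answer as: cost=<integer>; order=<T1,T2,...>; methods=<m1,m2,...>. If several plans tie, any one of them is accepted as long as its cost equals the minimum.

Selinger DP (subsets sized 1..n):
  {B}: scan cost=40, card=40
  {A}: scan cost=60, card=60
  {C}: scan cost=60, card=60
  {AB}: card=1200; try (B,hash)→600, (A,merge)→740, (B,merge)→760, (A,hash)→800, (A,nl_idx)→1480, (B,nl_idx)→1620 …(+2); best=600 via (B,hash)
  {AC}: card=900; try (C,hash)→840, (A,hash)→840, (C,merge)→900, (A,merge)→900, (C,nl_idx)→1320, (A,nl_idx)→1320 …(+2); best=840 via (C,hash)
  {ABC}: card=18000; try (B,hash)→2220, (C,hash)→2520, (B,merge)→11020, (C,merge)→15420, (B,nl_idx)→24240, (C,nl_idx)→25800 …(+2); best=2220 via (B,hash)

cost=2220; order=A,C,B; methods=hash,hash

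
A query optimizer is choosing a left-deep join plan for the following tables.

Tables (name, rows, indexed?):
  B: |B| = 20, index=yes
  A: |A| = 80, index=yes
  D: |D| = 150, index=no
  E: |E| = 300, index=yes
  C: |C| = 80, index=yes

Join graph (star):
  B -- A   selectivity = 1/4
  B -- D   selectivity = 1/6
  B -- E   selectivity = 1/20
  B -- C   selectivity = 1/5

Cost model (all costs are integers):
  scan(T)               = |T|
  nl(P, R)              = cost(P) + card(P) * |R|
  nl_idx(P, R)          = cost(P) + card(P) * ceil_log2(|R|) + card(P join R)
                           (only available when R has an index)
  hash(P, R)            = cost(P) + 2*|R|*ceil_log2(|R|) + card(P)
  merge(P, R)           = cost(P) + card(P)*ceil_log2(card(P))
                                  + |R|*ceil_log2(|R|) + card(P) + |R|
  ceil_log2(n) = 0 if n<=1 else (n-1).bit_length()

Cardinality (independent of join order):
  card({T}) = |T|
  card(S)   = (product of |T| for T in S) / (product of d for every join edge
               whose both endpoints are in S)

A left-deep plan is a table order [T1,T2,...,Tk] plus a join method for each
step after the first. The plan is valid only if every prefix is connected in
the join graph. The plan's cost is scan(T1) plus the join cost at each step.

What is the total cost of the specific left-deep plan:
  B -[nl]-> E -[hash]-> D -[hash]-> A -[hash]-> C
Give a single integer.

step 1: scan B: cost=20, card=20
step 2: join E via nl
    card(P join E) = 20*300/(20) = 300
    cost = 20 + 20*300 = 6020
step 3: join D via hash
    card(P join D) = 300*150/(6) = 7500
    cost = 6020 + 2*150*8 + 300 = 8720
step 4: join A via hash
    card(P join A) = 7500*80/(4) = 150000
    cost = 8720 + 2*80*7 + 7500 = 17340
step 5: join C via hash
    card(P join C) = 150000*80/(5) = 2400000
    cost = 17340 + 2*80*7 + 150000 = 168460

168460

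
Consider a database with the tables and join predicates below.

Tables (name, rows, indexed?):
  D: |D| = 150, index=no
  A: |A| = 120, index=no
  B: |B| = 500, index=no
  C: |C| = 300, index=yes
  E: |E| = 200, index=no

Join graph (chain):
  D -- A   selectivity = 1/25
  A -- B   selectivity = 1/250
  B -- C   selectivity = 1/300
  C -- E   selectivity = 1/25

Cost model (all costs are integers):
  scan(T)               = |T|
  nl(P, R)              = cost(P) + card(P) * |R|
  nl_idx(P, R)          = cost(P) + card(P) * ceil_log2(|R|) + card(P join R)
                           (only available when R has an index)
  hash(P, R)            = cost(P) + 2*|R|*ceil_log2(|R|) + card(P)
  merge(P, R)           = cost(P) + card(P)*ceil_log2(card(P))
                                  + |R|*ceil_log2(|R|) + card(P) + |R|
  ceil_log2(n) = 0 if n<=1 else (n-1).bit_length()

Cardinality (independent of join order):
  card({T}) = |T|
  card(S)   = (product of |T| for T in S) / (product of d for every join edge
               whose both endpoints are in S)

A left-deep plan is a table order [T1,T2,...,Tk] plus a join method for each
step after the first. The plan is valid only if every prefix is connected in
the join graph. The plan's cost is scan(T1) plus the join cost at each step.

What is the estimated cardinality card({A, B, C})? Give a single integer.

Tables in S: A(120), B(500), C(300)
Edges inside S: A-B(d=250), B-C(d=300)
numerator = 120 * 500 * 300 = 18000000
denominator = 250 * 300 = 75000
card(S) = 18000000 / 75000 = 240

240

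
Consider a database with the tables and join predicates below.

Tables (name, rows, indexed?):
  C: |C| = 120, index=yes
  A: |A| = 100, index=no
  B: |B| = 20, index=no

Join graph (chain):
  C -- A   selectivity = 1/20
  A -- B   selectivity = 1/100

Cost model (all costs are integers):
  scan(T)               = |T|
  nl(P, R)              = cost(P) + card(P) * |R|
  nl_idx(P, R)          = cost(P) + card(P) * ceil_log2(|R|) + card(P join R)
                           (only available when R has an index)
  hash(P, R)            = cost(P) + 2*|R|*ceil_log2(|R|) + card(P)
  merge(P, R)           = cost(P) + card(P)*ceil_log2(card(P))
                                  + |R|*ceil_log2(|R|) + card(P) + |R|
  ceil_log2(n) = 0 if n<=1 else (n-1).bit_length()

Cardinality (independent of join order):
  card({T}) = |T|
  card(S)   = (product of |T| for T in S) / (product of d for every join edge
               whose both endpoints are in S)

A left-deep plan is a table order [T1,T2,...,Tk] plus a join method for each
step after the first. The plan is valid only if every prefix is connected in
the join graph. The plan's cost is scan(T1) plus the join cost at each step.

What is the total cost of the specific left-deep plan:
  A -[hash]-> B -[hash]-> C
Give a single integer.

step 1: scan A: cost=100, card=100
step 2: join B via hash
    card(P join B) = 100*20/(100) = 20
    cost = 100 + 2*20*5 + 100 = 400
step 3: join C via hash
    card(P join C) = 20*120/(20) = 120
    cost = 400 + 2*120*7 + 20 = 2100

2100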